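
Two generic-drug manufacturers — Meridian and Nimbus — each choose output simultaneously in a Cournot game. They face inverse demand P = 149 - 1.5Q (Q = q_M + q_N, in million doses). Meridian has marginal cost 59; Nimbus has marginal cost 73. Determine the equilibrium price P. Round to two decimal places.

Meridian's profit: π_M = (149 - 1.5Q)q_M - (59q_M). Setting ∂π_M/∂q_M = 0: 90 - 3q_M - (3/2)(q_N) = 0.
Nimbus's profit: π_N = (149 - 1.5Q)q_N - (73q_N). Setting ∂π_N/∂q_N = 0: 76 - 3q_N - (3/2)(q_M) = 0.
Rearranging gives the reaction functions q_M = (90 - (3/2)q_N)/3 and q_N = (76 - (3/2)q_M)/3.
Substituting one into the other gives q_M = 208/9 and q_N = 124/9.
Total output Q = 332/9, so price P = 149 - (3/2)·(332/9) = 281/3.

93.67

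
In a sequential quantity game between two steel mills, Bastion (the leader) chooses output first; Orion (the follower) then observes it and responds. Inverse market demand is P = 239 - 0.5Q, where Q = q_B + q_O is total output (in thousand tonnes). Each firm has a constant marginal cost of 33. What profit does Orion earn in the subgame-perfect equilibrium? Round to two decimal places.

Solve by backward induction. Given q_B, the follower Orion maximises π_O = (239 - (1/2)q_B - (1/2)q_O)q_O - 33q_O.
Setting the follower's marginal profit to zero, 206 - (1/2)q_B - q_O = 0, i.e. q_O = (206 - (1/2)q_B).
Bastion substitutes q_O(q_B) into its own profit: π_B = q_B(239 - (1/2)q_B - (206 - (1/2)q_B)/2) - 33q_B = (136 - (1/4)q_B)q_B - 33q_B.
Leader FOC: 103 - (1/2)q_B = 0, so q_B = 206.
Then q_O = (206 - (1/2)·206) = 103.
Price P = 239 - (1/2)·309 = 169/2.
Orion's profit: (169/2 - 33)·103 = 5304.5000.

5304.50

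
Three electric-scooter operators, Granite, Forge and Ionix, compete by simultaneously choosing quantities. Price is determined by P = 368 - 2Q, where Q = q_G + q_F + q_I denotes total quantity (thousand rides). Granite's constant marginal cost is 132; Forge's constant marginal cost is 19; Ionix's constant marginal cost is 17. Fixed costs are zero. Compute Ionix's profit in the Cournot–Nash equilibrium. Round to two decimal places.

Granite's profit: π_G = (368 - 2Q)q_G - (132q_G). Setting ∂π_G/∂q_G = 0: 236 - 4q_G - 2(q_F + q_I) = 0.
Forge's first-order condition: 349 - 4q_F - 2(q_G + q_I) = 0.
Ionix's first-order condition: 351 - 4q_I - 2(q_G + q_F) = 0.
Summing all 3 equations gives 936 − 8Q = 0, hence Q = 117.
Back-substituting: q_G = (236 − 234)/2 = 1, q_F = (349 − 234)/2 = 115/2, q_I = (351 − 234)/2 = 117/2.
Price P = 368 - 2·117 = 134.
Ionix's profit: (134 - 17)·(117/2) = 6844.5000.

6844.50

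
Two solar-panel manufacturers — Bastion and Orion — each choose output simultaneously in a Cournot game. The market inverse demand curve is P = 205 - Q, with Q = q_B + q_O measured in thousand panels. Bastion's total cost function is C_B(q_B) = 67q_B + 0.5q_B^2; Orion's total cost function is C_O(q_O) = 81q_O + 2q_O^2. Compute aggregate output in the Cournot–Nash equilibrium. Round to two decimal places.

55.18

Bastion's profit: π_B = (205 - Q)q_B - (67q_B + (1/2)q_B²). Setting ∂π_B/∂q_B = 0: 138 - 3q_B - (q_O) = 0.
Orion's first-order condition: 124 - 6q_O - (q_B) = 0.
So q_B = (138 - q_O)/3 and q_O = (124 - q_B)/6.
Substituting one into the other gives q_B = 704/17 and q_O = 234/17.
Total output Q = 704/17 + 234/17 = 938/17.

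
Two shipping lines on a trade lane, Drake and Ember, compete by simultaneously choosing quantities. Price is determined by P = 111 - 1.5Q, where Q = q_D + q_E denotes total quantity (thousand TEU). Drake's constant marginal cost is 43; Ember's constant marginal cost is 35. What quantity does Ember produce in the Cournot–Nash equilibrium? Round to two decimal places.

18.67

Drake's profit: π_D = (111 - 1.5Q)q_D - (43q_D). Setting ∂π_D/∂q_D = 0: 68 - 3q_D - (3/2)(q_E) = 0.
Ember's profit: π_E = (111 - 1.5Q)q_E - (35q_E). Setting ∂π_E/∂q_E = 0: 76 - 3q_E - (3/2)(q_D) = 0.
Rearranging gives the reaction functions q_D = (68 - (3/2)q_E)/3 and q_E = (76 - (3/2)q_D)/3.
Substituting one into the other gives q_D = 40/3 and q_E = 56/3.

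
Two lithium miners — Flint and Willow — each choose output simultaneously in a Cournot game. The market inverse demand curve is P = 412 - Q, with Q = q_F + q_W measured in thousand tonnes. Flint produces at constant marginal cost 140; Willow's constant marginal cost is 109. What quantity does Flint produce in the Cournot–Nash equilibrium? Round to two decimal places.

Flint's profit: π_F = (412 - Q)q_F - (140q_F). Setting ∂π_F/∂q_F = 0: 272 - 2q_F - (q_W) = 0.
Willow's profit: π_W = (412 - Q)q_W - (109q_W). Setting ∂π_W/∂q_W = 0: 303 - 2q_W - (q_F) = 0.
Rearranging gives the reaction functions q_F = (272 - q_W)/2 and q_W = (303 - q_F)/2.
Solving the pair: q_F = 241/3, q_W = 334/3.

80.33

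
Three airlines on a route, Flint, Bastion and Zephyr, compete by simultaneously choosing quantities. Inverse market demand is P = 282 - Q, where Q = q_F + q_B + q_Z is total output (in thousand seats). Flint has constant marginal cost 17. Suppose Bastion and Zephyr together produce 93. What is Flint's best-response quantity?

With rivals' combined output fixed at 93, Flint's profit is π_F = (282 - 93 - q_F)q_F - (17q_F) = (189 - q_F)q_F - (17q_F).
∂π_F/∂q_F = 172 - 2q_F = 0, so q_F = 86.

86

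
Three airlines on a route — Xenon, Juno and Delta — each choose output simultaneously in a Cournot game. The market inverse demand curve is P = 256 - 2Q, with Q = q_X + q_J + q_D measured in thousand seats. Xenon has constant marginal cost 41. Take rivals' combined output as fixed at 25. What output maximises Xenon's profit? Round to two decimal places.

With rivals' combined output fixed at 25, Xenon's profit is π_X = (256 - 2·25 - 2q_X)q_X - (41q_X) = (206 - 2q_X)q_X - (41q_X).
∂π_X/∂q_X = 165 - 4q_X = 0, so q_X = 165/4.

41.25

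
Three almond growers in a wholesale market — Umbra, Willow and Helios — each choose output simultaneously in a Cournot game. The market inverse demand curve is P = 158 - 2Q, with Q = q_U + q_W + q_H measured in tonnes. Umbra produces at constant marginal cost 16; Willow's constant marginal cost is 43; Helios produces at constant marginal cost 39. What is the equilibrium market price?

64

Umbra's profit: π_U = (158 - 2Q)q_U - (16q_U). Setting ∂π_U/∂q_U = 0: 142 - 4q_U - 2(q_W + q_H) = 0.
Willow's first-order condition: 115 - 4q_W - 2(q_U + q_H) = 0.
Helios's profit: π_H = (158 - 2Q)q_H - (39q_H). Setting ∂π_H/∂q_H = 0: 119 - 4q_H - 2(q_U + q_W) = 0.
Adding the 3 first-order conditions: 376 − 8Q = 0, so Q = 47.
Back-substituting: q_U = (142 − 94)/2 = 24, q_W = (115 − 94)/2 = 21/2, q_H = (119 − 94)/2 = 25/2.
Total output Q = 47, so price P = 158 - 2·47 = 64.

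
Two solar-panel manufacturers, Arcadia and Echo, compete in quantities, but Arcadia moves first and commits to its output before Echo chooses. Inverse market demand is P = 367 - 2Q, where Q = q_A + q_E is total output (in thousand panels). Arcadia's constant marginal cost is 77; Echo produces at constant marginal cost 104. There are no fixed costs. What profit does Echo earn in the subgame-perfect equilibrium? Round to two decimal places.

Solve by backward induction. Given q_A, the follower Echo maximises π_E = (367 - 2q_A - 2q_E)q_E - 104q_E.
Setting the follower's marginal profit to zero, 263 - 2q_A - 4q_E = 0, i.e. q_E = (263 - 2q_A)/4.
Arcadia substitutes q_E(q_A) into its own profit: π_A = q_A(367 - 2q_A - (263 - 2q_A)/2) - 77q_A = (471/2 - q_A)q_A - 77q_A.
Maximising: ∂π_A/∂q_A = 317/2 - 2q_A = 0, giving q_A = 317/4.
Then q_E = (263 - 2·(317/4))/4 = 209/8.
Price P = 367 - 2·(843/8) = 625/4.
Echo's profit: (625/4 - 104)·(209/8) = 1365.0313.

1365.03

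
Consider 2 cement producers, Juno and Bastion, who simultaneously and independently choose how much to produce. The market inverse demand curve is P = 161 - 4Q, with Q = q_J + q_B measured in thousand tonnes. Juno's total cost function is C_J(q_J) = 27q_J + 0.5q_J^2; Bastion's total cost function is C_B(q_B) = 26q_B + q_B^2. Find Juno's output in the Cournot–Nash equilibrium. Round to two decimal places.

Juno's profit: π_J = (161 - 4Q)q_J - (27q_J + (1/2)q_J²). Setting ∂π_J/∂q_J = 0: 134 - 9q_J - 4(q_B) = 0.
Bastion's first-order condition: 135 - 10q_B - 4(q_J) = 0.
Best responses: q_J = (134 - 4q_B)/9, q_B = (135 - 4q_J)/10.
Solving the pair: q_J = 400/37, q_B = 679/74.

10.81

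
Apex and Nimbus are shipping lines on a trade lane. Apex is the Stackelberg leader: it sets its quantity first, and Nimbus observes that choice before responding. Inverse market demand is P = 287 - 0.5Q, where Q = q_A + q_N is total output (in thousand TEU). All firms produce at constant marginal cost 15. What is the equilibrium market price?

83

Solve by backward induction. Given q_A, the follower Nimbus maximises π_N = (287 - (1/2)q_A - (1/2)q_N)q_N - 15q_N.
Setting the follower's marginal profit to zero, 272 - (1/2)q_A - q_N = 0, i.e. q_N = (272 - (1/2)q_A).
The leader anticipates this reaction. Substituting into P = 287 - 0.5Q gives P = 151 - (1/4)q_A, so π_A = (151 - (1/4)q_A)q_A - 15q_A.
The leader's first-order condition 136 - (1/2)q_A = 0 yields q_A = 272.
Then q_N = (272 - (1/2)·272) = 136.
Total output Q = 408, so price P = 287 - (1/2)·408 = 83.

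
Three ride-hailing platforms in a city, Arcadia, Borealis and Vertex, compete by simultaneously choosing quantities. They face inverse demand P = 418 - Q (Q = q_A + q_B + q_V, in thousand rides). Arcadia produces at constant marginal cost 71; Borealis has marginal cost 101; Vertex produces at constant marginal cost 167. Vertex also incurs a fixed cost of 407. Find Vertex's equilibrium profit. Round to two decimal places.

Arcadia's profit: π_A = (418 - Q)q_A - (71q_A). Setting ∂π_A/∂q_A = 0: 347 - 2q_A - (q_B + q_V) = 0.
Borealis's first-order condition: 317 - 2q_B - (q_A + q_V) = 0.
Vertex's profit: π_V = (418 - Q)q_V - (167q_V). Setting ∂π_V/∂q_V = 0: 251 - 2q_V - (q_A + q_B) = 0.
Adding the 3 conditions: 915 − 2Q − 2Q = 0, i.e. Q = 915/4.
Back-substituting: q_A = (347 − 915/4) = 473/4, q_B = (317 − 915/4) = 353/4, q_V = (251 − 915/4) = 89/4.
Price P = 418 - 915/4 = 757/4.
Vertex's profit: (757/4 - 167)·(89/4) - 407 = 1409/16.

88.06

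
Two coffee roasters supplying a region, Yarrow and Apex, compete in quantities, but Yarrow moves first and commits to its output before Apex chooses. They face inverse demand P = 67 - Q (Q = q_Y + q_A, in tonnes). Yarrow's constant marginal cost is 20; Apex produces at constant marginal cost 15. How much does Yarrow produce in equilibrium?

21

The follower Apex best-responds to any q_Y: π_A = (67 - Q)q_A - 15q_A.
Follower FOC: 52 - q_Y - 2q_A = 0, so q_A(q_Y) = (52 - q_Y)/2.
Yarrow substitutes q_A(q_Y) into its own profit: π_Y = q_Y(67 - q_Y - (52 - q_Y)/2) - 20q_Y = (41 - (1/2)q_Y)q_Y - 20q_Y.
The leader's first-order condition 21 - q_Y = 0 yields q_Y = 21.
Then q_A = (52 - 21)/2 = 31/2.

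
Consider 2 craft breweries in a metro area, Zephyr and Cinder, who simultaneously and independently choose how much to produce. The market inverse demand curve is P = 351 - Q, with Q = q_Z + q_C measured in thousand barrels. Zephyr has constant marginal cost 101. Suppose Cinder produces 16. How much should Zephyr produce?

With the rival's output fixed at 16, Zephyr's profit is π_Z = (351 - 16 - q_Z)q_Z - (101q_Z) = (335 - q_Z)q_Z - (101q_Z).
∂π_Z/∂q_Z = 234 - 2q_Z = 0, so q_Z = 117.

117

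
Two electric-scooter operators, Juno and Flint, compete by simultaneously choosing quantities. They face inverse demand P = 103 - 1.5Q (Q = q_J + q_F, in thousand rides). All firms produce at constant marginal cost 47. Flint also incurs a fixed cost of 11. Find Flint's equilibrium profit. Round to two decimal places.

221.30

Each firm earns π_i = (103 - 1.5Q)q_i - 47q_i.
Setting ∂π_i/∂q_i = 0 with rivals' quantities fixed: 56 - 3q_i - (3/2)q_j = 0.
With identical firms every q_j equals q_i, so q_j = q_i and 56 = (9/2)q_i, giving q_i = 112/9.
Price P = 103 - (3/2)·(224/9) = 197/3.
Flint's profit: (197/3 - 47)·(112/9) - 11 = 221.2963.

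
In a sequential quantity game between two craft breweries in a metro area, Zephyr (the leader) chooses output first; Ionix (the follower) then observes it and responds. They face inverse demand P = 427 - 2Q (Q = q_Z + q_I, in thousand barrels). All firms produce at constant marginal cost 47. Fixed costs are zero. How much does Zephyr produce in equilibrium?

The follower Ionix best-responds to any q_Z: π_I = (427 - 2Q)q_I - 47q_I.
∂π_I/∂q_I = 380 - 2q_Z - 4q_I = 0 gives the reaction function q_I = (380 - 2q_Z)/4.
The leader anticipates this reaction. Substituting into P = 427 - 2Q gives P = 237 - q_Z, so π_Z = (237 - q_Z)q_Z - 47q_Z.
The leader's first-order condition 190 - 2q_Z = 0 yields q_Z = 95.
Then q_I = (380 - 2·95)/4 = 95/2.

95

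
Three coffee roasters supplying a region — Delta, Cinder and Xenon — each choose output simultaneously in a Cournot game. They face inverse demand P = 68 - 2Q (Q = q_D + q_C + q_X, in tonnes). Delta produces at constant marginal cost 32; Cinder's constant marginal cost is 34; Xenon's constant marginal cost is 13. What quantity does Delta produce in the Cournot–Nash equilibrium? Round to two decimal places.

2.38

Delta's profit: π_D = (68 - 2Q)q_D - (32q_D). Setting ∂π_D/∂q_D = 0: 36 - 4q_D - 2(q_C + q_X) = 0.
Cinder's profit: π_C = (68 - 2Q)q_C - (34q_C). Setting ∂π_C/∂q_C = 0: 34 - 4q_C - 2(q_D + q_X) = 0.
Xenon's first-order condition: 55 - 4q_X - 2(q_D + q_C) = 0.
Adding the 3 conditions: 125 − 4Q − 4Q = 0, i.e. Q = 125/8.
Back-substituting: q_D = (36 − 125/4)/2 = 19/8, q_C = (34 − 125/4)/2 = 11/8, q_X = (55 − 125/4)/2 = 95/8.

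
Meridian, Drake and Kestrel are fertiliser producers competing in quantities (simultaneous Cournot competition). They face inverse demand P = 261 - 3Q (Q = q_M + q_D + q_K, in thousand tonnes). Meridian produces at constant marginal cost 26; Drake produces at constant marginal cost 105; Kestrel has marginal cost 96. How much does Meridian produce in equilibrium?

32

Meridian's profit: π_M = (261 - 3Q)q_M - (26q_M). Setting ∂π_M/∂q_M = 0: 235 - 6q_M - 3(q_D + q_K) = 0.
Drake's profit: π_D = (261 - 3Q)q_D - (105q_D). Setting ∂π_D/∂q_D = 0: 156 - 6q_D - 3(q_M + q_K) = 0.
Kestrel's profit: π_K = (261 - 3Q)q_K - (96q_K). Setting ∂π_K/∂q_K = 0: 165 - 6q_K - 3(q_M + q_D) = 0.
Adding the 3 first-order conditions: 556 − 12Q = 0, so Q = 139/3.
Back-substituting: q_M = (235 − 139)/3 = 32, q_D = (156 − 139)/3 = 17/3, q_K = (165 − 139)/3 = 26/3.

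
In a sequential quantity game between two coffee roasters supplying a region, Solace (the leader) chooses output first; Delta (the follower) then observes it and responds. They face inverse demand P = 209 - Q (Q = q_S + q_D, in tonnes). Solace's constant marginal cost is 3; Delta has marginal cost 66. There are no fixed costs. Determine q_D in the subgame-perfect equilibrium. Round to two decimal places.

4.25

The follower Delta best-responds to any q_S: π_D = (209 - Q)q_D - 66q_D.
Setting the follower's marginal profit to zero, 143 - q_S - 2q_D = 0, i.e. q_D = (143 - q_S)/2.
The leader anticipates this reaction. Substituting into P = 209 - Q gives P = 275/2 - (1/2)q_S, so π_S = (275/2 - (1/2)q_S)q_S - 3q_S.
Maximising: ∂π_S/∂q_S = 269/2 - q_S = 0, giving q_S = 269/2.
Then q_D = (143 - 269/2)/2 = 17/4.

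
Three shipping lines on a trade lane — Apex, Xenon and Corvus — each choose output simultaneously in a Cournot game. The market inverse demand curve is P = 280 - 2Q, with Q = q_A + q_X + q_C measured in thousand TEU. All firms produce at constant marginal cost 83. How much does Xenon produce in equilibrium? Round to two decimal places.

24.63

Each firm earns π_i = (280 - 2Q)q_i - 83q_i.
First-order condition (treating rivals' output as given): 197 - 4q_i - 2·Σ_{j≠i} q_j = 0.
With identical firms every q_j equals q_i, so Σ_{j≠i} q_j = 2q_i and 197 = 8q_i, giving q_i = 197/8.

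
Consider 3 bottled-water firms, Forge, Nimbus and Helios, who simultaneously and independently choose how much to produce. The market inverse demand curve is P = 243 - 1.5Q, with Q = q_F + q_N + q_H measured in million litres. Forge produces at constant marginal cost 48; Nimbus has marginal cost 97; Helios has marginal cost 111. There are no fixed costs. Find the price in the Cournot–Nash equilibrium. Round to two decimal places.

Forge's profit: π_F = (243 - 1.5Q)q_F - (48q_F). Setting ∂π_F/∂q_F = 0: 195 - 3q_F - (3/2)(q_N + q_H) = 0.
Nimbus's first-order condition: 146 - 3q_N - (3/2)(q_F + q_H) = 0.
Helios's profit: π_H = (243 - 1.5Q)q_H - (111q_H). Setting ∂π_H/∂q_H = 0: 132 - 3q_H - (3/2)(q_F + q_N) = 0.
Adding the 3 first-order conditions: 473 − 6Q = 0, so Q = 473/6.
Back-substituting: q_F = (195 − 473/4)/(3/2) = 307/6, q_N = (146 − 473/4)/(3/2) = 37/2, q_H = (132 − 473/4)/(3/2) = 55/6.
Total output Q = 473/6, so price P = 243 - (3/2)·(473/6) = 499/4.

124.75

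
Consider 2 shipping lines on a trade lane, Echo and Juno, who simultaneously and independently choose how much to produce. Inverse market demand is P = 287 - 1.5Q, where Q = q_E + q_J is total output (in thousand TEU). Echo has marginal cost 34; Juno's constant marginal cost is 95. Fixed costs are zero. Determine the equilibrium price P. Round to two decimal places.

Echo's profit: π_E = (287 - 1.5Q)q_E - (34q_E). Setting ∂π_E/∂q_E = 0: 253 - 3q_E - (3/2)(q_J) = 0.
Juno's profit: π_J = (287 - 1.5Q)q_J - (95q_J). Setting ∂π_J/∂q_J = 0: 192 - 3q_J - (3/2)(q_E) = 0.
Rearranging gives the reaction functions q_E = (253 - (3/2)q_J)/3 and q_J = (192 - (3/2)q_E)/3.
Solving the pair: q_E = 628/9, q_J = 262/9.
Total output Q = 890/9, so price P = 287 - (3/2)·(890/9) = 416/3.

138.67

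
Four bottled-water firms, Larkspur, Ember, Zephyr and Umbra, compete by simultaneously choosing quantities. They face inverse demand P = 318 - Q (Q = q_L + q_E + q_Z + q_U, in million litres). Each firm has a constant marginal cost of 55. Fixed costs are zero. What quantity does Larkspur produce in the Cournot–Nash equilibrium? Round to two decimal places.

52.60

Each firm earns π_i = (318 - Q)q_i - 55q_i.
Setting ∂π_i/∂q_i = 0 with rivals' quantities fixed: 263 - 2q_i - Σ_{j≠i} q_j = 0.
With identical firms every q_j equals q_i, so Σ_{j≠i} q_j = 3q_i and 263 = 5q_i, giving q_i = 263/5.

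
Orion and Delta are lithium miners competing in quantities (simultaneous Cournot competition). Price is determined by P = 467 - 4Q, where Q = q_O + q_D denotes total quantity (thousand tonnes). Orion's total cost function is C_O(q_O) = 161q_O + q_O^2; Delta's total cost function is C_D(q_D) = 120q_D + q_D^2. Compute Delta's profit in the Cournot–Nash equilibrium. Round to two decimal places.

Orion's profit: π_O = (467 - 4Q)q_O - (161q_O + q_O²). Setting ∂π_O/∂q_O = 0: 306 - 10q_O - 4(q_D) = 0.
Delta's profit: π_D = (467 - 4Q)q_D - (120q_D + q_D²). Setting ∂π_D/∂q_D = 0: 347 - 10q_D - 4(q_O) = 0.
Rearranging gives the reaction functions q_O = (306 - 4q_D)/10 and q_D = (347 - 4q_O)/10.
Substituting one into the other gives q_O = 418/21 and q_D = 1123/42.
Price P = 467 - 4·(653/14) = 1963/7.
Delta's profit: (1963/7)·(1123/42) - 120·(1123/42) - (1123/42)² = 3574.6287.

3574.63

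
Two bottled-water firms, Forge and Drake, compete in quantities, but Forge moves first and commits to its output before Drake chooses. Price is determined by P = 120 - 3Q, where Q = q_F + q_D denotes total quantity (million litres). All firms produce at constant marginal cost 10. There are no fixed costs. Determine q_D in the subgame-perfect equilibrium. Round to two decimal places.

Solve by backward induction. Given q_F, the follower Drake maximises π_D = (120 - 3q_F - 3q_D)q_D - 10q_D.
Follower FOC: 110 - 3q_F - 6q_D = 0, so q_D(q_F) = (110 - 3q_F)/6.
Forge substitutes q_D(q_F) into its own profit: π_F = q_F(120 - 3q_F - (110 - 3q_F)/2) - 10q_F = (65 - (3/2)q_F)q_F - 10q_F.
Maximising: ∂π_F/∂q_F = 55 - 3q_F = 0, giving q_F = 55/3.
Then q_D = (110 - 3·(55/3))/6 = 55/6.

9.17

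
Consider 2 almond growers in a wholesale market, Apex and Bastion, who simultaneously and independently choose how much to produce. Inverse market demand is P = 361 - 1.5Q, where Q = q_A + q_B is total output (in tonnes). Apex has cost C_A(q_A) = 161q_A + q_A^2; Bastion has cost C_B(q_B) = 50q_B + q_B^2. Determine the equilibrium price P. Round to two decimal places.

Apex's profit: π_A = (361 - 1.5Q)q_A - (161q_A + q_A²). Setting ∂π_A/∂q_A = 0: 200 - 5q_A - (3/2)(q_B) = 0.
Bastion's profit: π_B = (361 - 1.5Q)q_B - (50q_B + q_B²). Setting ∂π_B/∂q_B = 0: 311 - 5q_B - (3/2)(q_A) = 0.
Best responses: q_A = (200 - (3/2)q_B)/5, q_B = (311 - (3/2)q_A)/5.
Solving the pair: q_A = 23.4505, q_B = 55.1648.
Total output Q = 1022/13, so price P = 361 - (3/2)·(1022/13) = 243.0769.

243.08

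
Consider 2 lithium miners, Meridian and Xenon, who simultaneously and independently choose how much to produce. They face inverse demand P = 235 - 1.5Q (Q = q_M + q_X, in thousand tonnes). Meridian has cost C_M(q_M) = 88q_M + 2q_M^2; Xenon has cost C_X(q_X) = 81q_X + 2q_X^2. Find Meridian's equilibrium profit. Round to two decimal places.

1019.79

Meridian's profit: π_M = (235 - 1.5Q)q_M - (88q_M + 2q_M²). Setting ∂π_M/∂q_M = 0: 147 - 7q_M - (3/2)(q_X) = 0.
Xenon's first-order condition: 154 - 7q_X - (3/2)(q_M) = 0.
Best responses: q_M = (147 - (3/2)q_X)/7, q_X = (154 - (3/2)q_M)/7.
Substituting one into the other gives q_M = 17.0695 and q_X = 18.3422.
Price P = 235 - (3/2)·(602/17) = 181.8824.
Meridian's profit: 181.8824·17.0695 - 88·17.0695 - 2·17.0695² = 1019.7896.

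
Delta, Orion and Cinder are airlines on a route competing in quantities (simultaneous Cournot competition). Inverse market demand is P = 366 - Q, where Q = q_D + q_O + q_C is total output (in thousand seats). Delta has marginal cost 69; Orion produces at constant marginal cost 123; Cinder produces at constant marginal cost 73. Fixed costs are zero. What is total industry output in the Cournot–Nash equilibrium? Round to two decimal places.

Delta's profit: π_D = (366 - Q)q_D - (69q_D). Setting ∂π_D/∂q_D = 0: 297 - 2q_D - (q_O + q_C) = 0.
Orion's first-order condition: 243 - 2q_O - (q_D + q_C) = 0.
Cinder's first-order condition: 293 - 2q_C - (q_D + q_O) = 0.
Summing all 3 equations gives 833 − 4Q = 0, hence Q = 833/4.
Back-substituting: q_D = (297 − 833/4) = 355/4, q_O = (243 − 833/4) = 139/4, q_C = (293 − 833/4) = 339/4.
Total output Q = 355/4 + 139/4 + 339/4 = 833/4.

208.25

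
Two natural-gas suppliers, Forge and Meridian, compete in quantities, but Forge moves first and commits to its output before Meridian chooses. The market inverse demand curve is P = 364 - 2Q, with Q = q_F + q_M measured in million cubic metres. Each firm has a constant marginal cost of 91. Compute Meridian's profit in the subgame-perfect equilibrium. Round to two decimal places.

2329.03

Solve by backward induction. Given q_F, the follower Meridian maximises π_M = (364 - 2q_F - 2q_M)q_M - 91q_M.
∂π_M/∂q_M = 273 - 2q_F - 4q_M = 0 gives the reaction function q_M = (273 - 2q_F)/4.
The leader anticipates this reaction. Substituting into P = 364 - 2Q gives P = 455/2 - q_F, so π_F = (455/2 - q_F)q_F - 91q_F.
The leader's first-order condition 273/2 - 2q_F = 0 yields q_F = 273/4.
Then q_M = (273 - 2·(273/4))/4 = 273/8.
Price P = 364 - 2·(819/8) = 637/4.
Meridian's profit: (637/4 - 91)·(273/8) = 2329.0313.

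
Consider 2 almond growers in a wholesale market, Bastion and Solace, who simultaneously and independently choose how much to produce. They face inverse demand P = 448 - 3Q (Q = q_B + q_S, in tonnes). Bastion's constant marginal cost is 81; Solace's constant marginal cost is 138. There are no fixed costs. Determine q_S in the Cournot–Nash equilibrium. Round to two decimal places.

28.11

Bastion's profit: π_B = (448 - 3Q)q_B - (81q_B). Setting ∂π_B/∂q_B = 0: 367 - 6q_B - 3(q_S) = 0.
Solace's profit: π_S = (448 - 3Q)q_S - (138q_S). Setting ∂π_S/∂q_S = 0: 310 - 6q_S - 3(q_B) = 0.
Rearranging gives the reaction functions q_B = (367 - 3q_S)/6 and q_S = (310 - 3q_B)/6.
Solving the pair: q_B = 424/9, q_S = 253/9.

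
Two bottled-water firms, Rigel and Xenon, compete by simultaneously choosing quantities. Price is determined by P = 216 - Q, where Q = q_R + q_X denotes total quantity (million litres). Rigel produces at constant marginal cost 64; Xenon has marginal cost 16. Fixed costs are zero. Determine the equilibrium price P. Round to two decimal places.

Rigel's profit: π_R = (216 - Q)q_R - (64q_R). Setting ∂π_R/∂q_R = 0: 152 - 2q_R - (q_X) = 0.
Xenon's first-order condition: 200 - 2q_X - (q_R) = 0.
Rearranging gives the reaction functions q_R = (152 - q_X)/2 and q_X = (200 - q_R)/2.
Solving the pair: q_R = 104/3, q_X = 248/3.
Total output Q = 352/3, so price P = 216 - 352/3 = 296/3.

98.67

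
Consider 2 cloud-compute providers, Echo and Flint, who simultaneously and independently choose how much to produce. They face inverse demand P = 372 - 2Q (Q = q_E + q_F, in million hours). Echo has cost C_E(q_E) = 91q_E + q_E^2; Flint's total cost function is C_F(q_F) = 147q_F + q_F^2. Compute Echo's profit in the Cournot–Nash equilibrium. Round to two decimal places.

Echo's profit: π_E = (372 - 2Q)q_E - (91q_E + q_E²). Setting ∂π_E/∂q_E = 0: 281 - 6q_E - 2(q_F) = 0.
Flint's profit: π_F = (372 - 2Q)q_F - (147q_F + q_F²). Setting ∂π_F/∂q_F = 0: 225 - 6q_F - 2(q_E) = 0.
So q_E = (281 - 2q_F)/6 and q_F = (225 - 2q_E)/6.
Solving the pair: q_E = 309/8, q_F = 197/8.
Price P = 372 - 2·(253/4) = 491/2.
Echo's profit: (491/2)·(309/8) - 91·(309/8) - (309/8)² = 4475.6719.

4475.67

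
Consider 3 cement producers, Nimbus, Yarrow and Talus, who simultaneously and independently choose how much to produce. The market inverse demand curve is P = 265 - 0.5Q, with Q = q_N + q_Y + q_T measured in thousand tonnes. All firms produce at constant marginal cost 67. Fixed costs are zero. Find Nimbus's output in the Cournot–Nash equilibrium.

99

A representative firm's profit is π_i = q_i(265 - 0.5Q) - 67q_i.
First-order condition (treating rivals' output as given): 198 - q_i - (1/2)·Σ_{j≠i} q_j = 0.
With identical firms every q_j equals q_i, so Σ_{j≠i} q_j = 2q_i and 198 = 2q_i, giving q_i = 99.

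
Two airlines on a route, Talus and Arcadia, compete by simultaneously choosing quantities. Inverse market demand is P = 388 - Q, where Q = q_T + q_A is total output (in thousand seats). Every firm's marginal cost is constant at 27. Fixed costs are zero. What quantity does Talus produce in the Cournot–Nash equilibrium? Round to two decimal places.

120.33

Each firm earns π_i = (388 - Q)q_i - 27q_i.
First-order condition (treating rivals' output as given): 361 - 2q_i - q_j = 0.
With identical firms every q_j equals q_i, so q_j = q_i and 361 = 3q_i, giving q_i = 361/3.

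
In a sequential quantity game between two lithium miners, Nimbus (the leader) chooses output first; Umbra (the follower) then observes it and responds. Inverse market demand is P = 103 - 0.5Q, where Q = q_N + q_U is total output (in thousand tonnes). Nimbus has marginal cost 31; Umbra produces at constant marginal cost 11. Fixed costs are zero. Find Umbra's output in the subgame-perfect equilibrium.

66

The follower Umbra best-responds to any q_N: π_U = (103 - 0.5Q)q_U - 11q_U.
Setting the follower's marginal profit to zero, 92 - (1/2)q_N - q_U = 0, i.e. q_U = (92 - (1/2)q_N).
The leader anticipates this reaction. Substituting into P = 103 - 0.5Q gives P = 57 - (1/4)q_N, so π_N = (57 - (1/4)q_N)q_N - 31q_N.
Leader FOC: 26 - (1/2)q_N = 0, so q_N = 52.
Then q_U = (92 - (1/2)·52) = 66.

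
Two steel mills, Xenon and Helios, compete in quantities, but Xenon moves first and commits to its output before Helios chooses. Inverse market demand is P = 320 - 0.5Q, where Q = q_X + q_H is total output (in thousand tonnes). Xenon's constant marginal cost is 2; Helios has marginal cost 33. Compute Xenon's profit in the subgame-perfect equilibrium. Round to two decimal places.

30450.25

The follower Helios best-responds to any q_X: π_H = (320 - 0.5Q)q_H - 33q_H.
∂π_H/∂q_H = 287 - (1/2)q_X - q_H = 0 gives the reaction function q_H = (287 - (1/2)q_X).
The leader anticipates this reaction. Substituting into P = 320 - 0.5Q gives P = 353/2 - (1/4)q_X, so π_X = (353/2 - (1/4)q_X)q_X - 2q_X.
The leader's first-order condition 349/2 - (1/2)q_X = 0 yields q_X = 349.
Then q_H = (287 - (1/2)·349) = 225/2.
Price P = 320 - (1/2)·(923/2) = 357/4.
Xenon's profit: (357/4 - 2)·349 = 30450.2500.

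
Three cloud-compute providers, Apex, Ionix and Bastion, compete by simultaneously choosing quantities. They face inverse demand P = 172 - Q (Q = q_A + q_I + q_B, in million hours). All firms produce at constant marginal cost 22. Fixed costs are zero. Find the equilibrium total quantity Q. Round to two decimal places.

A representative firm's profit is π_i = q_i(172 - Q) - 22q_i.
First-order condition (treating rivals' output as given): 150 - 2q_i - Σ_{j≠i} q_j = 0.
With identical firms every q_j equals q_i, so Σ_{j≠i} q_j = 2q_i and 150 = 4q_i, giving q_i = 75/2.
Total output Q = 75/2 + 75/2 + 75/2 = 225/2.

112.50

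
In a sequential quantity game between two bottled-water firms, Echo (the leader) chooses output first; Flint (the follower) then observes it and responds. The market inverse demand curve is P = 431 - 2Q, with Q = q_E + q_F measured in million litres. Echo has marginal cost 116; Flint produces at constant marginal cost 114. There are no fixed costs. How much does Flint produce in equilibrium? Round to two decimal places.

40.13

Solve by backward induction. Given q_E, the follower Flint maximises π_F = (431 - 2q_E - 2q_F)q_F - 114q_F.
Setting the follower's marginal profit to zero, 317 - 2q_E - 4q_F = 0, i.e. q_F = (317 - 2q_E)/4.
The leader anticipates this reaction. Substituting into P = 431 - 2Q gives P = 545/2 - q_E, so π_E = (545/2 - q_E)q_E - 116q_E.
Maximising: ∂π_E/∂q_E = 313/2 - 2q_E = 0, giving q_E = 313/4.
Then q_F = (317 - 2·(313/4))/4 = 321/8.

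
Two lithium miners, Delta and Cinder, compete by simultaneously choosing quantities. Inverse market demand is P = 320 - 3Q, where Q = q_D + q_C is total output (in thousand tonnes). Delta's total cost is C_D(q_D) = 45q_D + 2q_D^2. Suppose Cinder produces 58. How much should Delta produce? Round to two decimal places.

10.10

With the rival's output fixed at 58, Delta's profit is π_D = (320 - 3·58 - 3q_D)q_D - (45q_D + 2q_D²) = (146 - 3q_D)q_D - (45q_D + 2q_D²).
∂π_D/∂q_D = 101 - 10q_D = 0, so q_D = 101/10.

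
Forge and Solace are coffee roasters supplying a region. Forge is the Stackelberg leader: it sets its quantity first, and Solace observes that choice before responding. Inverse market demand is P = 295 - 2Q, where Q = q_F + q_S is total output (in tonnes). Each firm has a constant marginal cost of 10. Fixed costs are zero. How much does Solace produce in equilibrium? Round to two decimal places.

Solve by backward induction. Given q_F, the follower Solace maximises π_S = (295 - 2q_F - 2q_S)q_S - 10q_S.
∂π_S/∂q_S = 285 - 2q_F - 4q_S = 0 gives the reaction function q_S = (285 - 2q_F)/4.
Forge substitutes q_S(q_F) into its own profit: π_F = q_F(295 - 2q_F - (285 - 2q_F)/2) - 10q_F = (305/2 - q_F)q_F - 10q_F.
Maximising: ∂π_F/∂q_F = 285/2 - 2q_F = 0, giving q_F = 285/4.
Then q_S = (285 - 2·(285/4))/4 = 285/8.

35.63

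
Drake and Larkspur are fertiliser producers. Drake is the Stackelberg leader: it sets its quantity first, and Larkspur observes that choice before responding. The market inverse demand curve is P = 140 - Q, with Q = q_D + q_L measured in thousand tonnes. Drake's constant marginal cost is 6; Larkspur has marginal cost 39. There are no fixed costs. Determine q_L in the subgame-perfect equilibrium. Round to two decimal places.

8.75

The follower Larkspur best-responds to any q_D: π_L = (140 - Q)q_L - 39q_L.
Follower FOC: 101 - q_D - 2q_L = 0, so q_L(q_D) = (101 - q_D)/2.
Drake substitutes q_L(q_D) into its own profit: π_D = q_D(140 - q_D - (101 - q_D)/2) - 6q_D = (179/2 - (1/2)q_D)q_D - 6q_D.
The leader's first-order condition 167/2 - q_D = 0 yields q_D = 167/2.
Then q_L = (101 - 167/2)/2 = 35/4.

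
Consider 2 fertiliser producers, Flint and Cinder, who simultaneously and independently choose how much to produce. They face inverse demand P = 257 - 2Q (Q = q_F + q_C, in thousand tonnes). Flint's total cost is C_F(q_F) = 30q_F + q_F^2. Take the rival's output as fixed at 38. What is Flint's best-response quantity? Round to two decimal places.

25.17

With the rival's output fixed at 38, Flint's profit is π_F = (257 - 2·38 - 2q_F)q_F - (30q_F + q_F²) = (181 - 2q_F)q_F - (30q_F + q_F²).
∂π_F/∂q_F = 151 - 6q_F = 0, so q_F = 151/6.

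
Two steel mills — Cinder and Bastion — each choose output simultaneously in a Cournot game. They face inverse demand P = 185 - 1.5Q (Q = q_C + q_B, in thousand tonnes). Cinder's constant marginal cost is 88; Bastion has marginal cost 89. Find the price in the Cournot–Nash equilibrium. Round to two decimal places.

Cinder's profit: π_C = (185 - 1.5Q)q_C - (88q_C). Setting ∂π_C/∂q_C = 0: 97 - 3q_C - (3/2)(q_B) = 0.
Bastion's profit: π_B = (185 - 1.5Q)q_B - (89q_B). Setting ∂π_B/∂q_B = 0: 96 - 3q_B - (3/2)(q_C) = 0.
Best responses: q_C = (97 - (3/2)q_B)/3, q_B = (96 - (3/2)q_C)/3.
Solving the pair: q_C = 196/9, q_B = 190/9.
Total output Q = 386/9, so price P = 185 - (3/2)·(386/9) = 362/3.

120.67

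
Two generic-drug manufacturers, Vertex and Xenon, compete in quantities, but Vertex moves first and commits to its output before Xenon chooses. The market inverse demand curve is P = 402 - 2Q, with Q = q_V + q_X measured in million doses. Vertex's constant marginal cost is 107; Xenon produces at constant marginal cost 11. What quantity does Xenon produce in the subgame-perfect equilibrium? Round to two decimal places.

The follower Xenon best-responds to any q_V: π_X = (402 - 2Q)q_X - 11q_X.
Follower FOC: 391 - 2q_V - 4q_X = 0, so q_X(q_V) = (391 - 2q_V)/4.
The leader anticipates this reaction. Substituting into P = 402 - 2Q gives P = 413/2 - q_V, so π_V = (413/2 - q_V)q_V - 107q_V.
Leader FOC: 199/2 - 2q_V = 0, so q_V = 199/4.
Then q_X = (391 - 2·(199/4))/4 = 583/8.

72.88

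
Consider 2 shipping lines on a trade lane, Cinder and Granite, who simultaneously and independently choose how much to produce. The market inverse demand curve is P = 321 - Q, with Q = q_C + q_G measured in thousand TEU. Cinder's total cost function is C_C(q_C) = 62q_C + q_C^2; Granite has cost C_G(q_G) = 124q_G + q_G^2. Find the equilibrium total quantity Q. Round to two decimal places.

91.20

Cinder's profit: π_C = (321 - Q)q_C - (62q_C + q_C²). Setting ∂π_C/∂q_C = 0: 259 - 4q_C - (q_G) = 0.
Granite's first-order condition: 197 - 4q_G - (q_C) = 0.
Best responses: q_C = (259 - q_G)/4, q_G = (197 - q_C)/4.
Substituting one into the other gives q_C = 839/15 and q_G = 529/15.
Total output Q = 839/15 + 529/15 = 456/5.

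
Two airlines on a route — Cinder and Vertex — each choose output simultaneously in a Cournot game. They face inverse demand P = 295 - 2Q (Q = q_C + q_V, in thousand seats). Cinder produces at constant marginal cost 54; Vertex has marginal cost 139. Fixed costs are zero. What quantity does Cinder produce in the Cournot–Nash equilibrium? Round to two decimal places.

Cinder's profit: π_C = (295 - 2Q)q_C - (54q_C). Setting ∂π_C/∂q_C = 0: 241 - 4q_C - 2(q_V) = 0.
Vertex's first-order condition: 156 - 4q_V - 2(q_C) = 0.
Best responses: q_C = (241 - 2q_V)/4, q_V = (156 - 2q_C)/4.
Solving the pair: q_C = 163/3, q_V = 71/6.

54.33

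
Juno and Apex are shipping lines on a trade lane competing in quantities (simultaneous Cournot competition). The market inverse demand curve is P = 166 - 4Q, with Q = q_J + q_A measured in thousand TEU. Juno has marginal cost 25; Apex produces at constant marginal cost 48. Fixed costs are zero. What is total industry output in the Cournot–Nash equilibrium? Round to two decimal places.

21.58

Juno's profit: π_J = (166 - 4Q)q_J - (25q_J). Setting ∂π_J/∂q_J = 0: 141 - 8q_J - 4(q_A) = 0.
Apex's first-order condition: 118 - 8q_A - 4(q_J) = 0.
Best responses: q_J = (141 - 4q_A)/8, q_A = (118 - 4q_J)/8.
Solving the pair: q_J = 41/3, q_A = 95/12.
Total output Q = 41/3 + 95/12 = 259/12.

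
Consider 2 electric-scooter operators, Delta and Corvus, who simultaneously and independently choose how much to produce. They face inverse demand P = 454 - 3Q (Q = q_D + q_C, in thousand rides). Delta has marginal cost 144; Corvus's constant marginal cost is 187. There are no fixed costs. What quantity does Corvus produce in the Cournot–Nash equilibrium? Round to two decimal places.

Delta's profit: π_D = (454 - 3Q)q_D - (144q_D). Setting ∂π_D/∂q_D = 0: 310 - 6q_D - 3(q_C) = 0.
Corvus's first-order condition: 267 - 6q_C - 3(q_D) = 0.
Rearranging gives the reaction functions q_D = (310 - 3q_C)/6 and q_C = (267 - 3q_D)/6.
Solving the pair: q_D = 353/9, q_C = 224/9.

24.89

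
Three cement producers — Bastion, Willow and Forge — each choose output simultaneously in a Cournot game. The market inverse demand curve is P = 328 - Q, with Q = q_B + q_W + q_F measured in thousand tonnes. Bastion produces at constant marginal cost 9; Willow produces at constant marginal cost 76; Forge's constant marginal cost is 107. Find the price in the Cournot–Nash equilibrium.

130

Bastion's profit: π_B = (328 - Q)q_B - (9q_B). Setting ∂π_B/∂q_B = 0: 319 - 2q_B - (q_W + q_F) = 0.
Willow's first-order condition: 252 - 2q_W - (q_B + q_F) = 0.
Forge's first-order condition: 221 - 2q_F - (q_B + q_W) = 0.
Summing all 3 equations gives 792 − 4Q = 0, hence Q = 198.
Back-substituting: q_B = (319 − 198) = 121, q_W = (252 − 198) = 54, q_F = (221 − 198) = 23.
Total output Q = 198, so price P = 328 - 198 = 130.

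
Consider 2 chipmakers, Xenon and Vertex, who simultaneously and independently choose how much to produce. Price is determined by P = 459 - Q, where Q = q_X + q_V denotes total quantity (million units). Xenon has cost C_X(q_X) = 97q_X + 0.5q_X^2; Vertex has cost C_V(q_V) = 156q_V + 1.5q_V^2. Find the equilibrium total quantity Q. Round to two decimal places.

Xenon's profit: π_X = (459 - Q)q_X - (97q_X + (1/2)q_X²). Setting ∂π_X/∂q_X = 0: 362 - 3q_X - (q_V) = 0.
Vertex's first-order condition: 303 - 5q_V - (q_X) = 0.
So q_X = (362 - q_V)/3 and q_V = (303 - q_X)/5.
Solving the pair: q_X = 1507/14, q_V = 547/14.
Total output Q = 1507/14 + 547/14 = 1027/7.

146.71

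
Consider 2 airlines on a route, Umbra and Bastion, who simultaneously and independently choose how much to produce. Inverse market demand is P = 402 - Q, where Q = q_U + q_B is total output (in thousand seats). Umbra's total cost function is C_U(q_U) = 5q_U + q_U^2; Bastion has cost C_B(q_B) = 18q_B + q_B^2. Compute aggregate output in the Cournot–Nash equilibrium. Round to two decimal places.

156.20

Umbra's profit: π_U = (402 - Q)q_U - (5q_U + q_U²). Setting ∂π_U/∂q_U = 0: 397 - 4q_U - (q_B) = 0.
Bastion's first-order condition: 384 - 4q_B - (q_U) = 0.
Best responses: q_U = (397 - q_B)/4, q_B = (384 - q_U)/4.
Solving the pair: q_U = 1204/15, q_B = 1139/15.
Total output Q = 1204/15 + 1139/15 = 781/5.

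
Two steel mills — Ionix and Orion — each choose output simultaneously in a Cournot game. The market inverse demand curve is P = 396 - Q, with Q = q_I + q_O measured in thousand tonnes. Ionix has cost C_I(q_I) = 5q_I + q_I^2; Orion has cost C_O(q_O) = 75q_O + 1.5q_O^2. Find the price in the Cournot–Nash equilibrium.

263

Ionix's profit: π_I = (396 - Q)q_I - (5q_I + q_I²). Setting ∂π_I/∂q_I = 0: 391 - 4q_I - (q_O) = 0.
Orion's profit: π_O = (396 - Q)q_O - (75q_O + (3/2)q_O²). Setting ∂π_O/∂q_O = 0: 321 - 5q_O - (q_I) = 0.
Best responses: q_I = (391 - q_O)/4, q_O = (321 - q_I)/5.
Solving the pair: q_I = 86, q_O = 47.
Total output Q = 133, so price P = 396 - 133 = 263.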